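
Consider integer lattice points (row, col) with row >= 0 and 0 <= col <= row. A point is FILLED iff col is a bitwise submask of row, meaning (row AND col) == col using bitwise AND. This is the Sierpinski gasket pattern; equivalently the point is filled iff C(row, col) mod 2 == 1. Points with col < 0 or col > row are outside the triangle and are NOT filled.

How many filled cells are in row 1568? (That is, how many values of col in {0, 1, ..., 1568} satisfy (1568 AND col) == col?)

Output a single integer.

1568 in binary = 11000100000
popcount(1568) = number of 1-bits in 11000100000 = 3
A col c satisfies (1568 AND c) == c iff every set bit of c is also set in 1568; each of the 3 set bits of 1568 can independently be on or off in c.
count = 2^3 = 8

Answer: 8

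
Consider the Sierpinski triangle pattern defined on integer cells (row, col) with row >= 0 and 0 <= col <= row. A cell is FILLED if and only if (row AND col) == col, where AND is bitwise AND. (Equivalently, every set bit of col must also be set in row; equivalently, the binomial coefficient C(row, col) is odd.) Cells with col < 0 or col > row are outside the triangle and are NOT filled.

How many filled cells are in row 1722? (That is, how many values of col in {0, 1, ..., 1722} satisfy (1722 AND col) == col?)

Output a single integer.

1722 in binary = 11010111010
popcount(1722) = number of 1-bits in 11010111010 = 7
A col c satisfies (1722 AND c) == c iff every set bit of c is also set in 1722; each of the 7 set bits of 1722 can independently be on or off in c.
count = 2^7 = 128

Answer: 128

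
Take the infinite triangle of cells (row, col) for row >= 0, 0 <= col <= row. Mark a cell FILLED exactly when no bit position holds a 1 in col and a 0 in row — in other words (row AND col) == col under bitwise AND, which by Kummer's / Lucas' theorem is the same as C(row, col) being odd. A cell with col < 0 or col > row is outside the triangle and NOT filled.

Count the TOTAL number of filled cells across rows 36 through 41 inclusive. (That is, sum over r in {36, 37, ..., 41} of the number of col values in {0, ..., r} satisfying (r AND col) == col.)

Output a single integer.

Answer: 48

Derivation:
r36=100100 pc2: +4 =4
r37=100101 pc3: +8 =12
r38=100110 pc3: +8 =20
r39=100111 pc4: +16 =36
r40=101000 pc2: +4 =40
r41=101001 pc3: +8 =48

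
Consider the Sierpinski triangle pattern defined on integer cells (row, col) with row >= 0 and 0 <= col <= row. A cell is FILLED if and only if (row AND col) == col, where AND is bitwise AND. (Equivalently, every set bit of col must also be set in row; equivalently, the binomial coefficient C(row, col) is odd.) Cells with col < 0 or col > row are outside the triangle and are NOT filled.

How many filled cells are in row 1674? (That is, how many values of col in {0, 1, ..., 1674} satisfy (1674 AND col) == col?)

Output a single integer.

1674 in binary = 11010001010
popcount(1674) = number of 1-bits in 11010001010 = 5
A col c satisfies (1674 AND c) == c iff every set bit of c is also set in 1674; each of the 5 set bits of 1674 can independently be on or off in c.
count = 2^5 = 32

Answer: 32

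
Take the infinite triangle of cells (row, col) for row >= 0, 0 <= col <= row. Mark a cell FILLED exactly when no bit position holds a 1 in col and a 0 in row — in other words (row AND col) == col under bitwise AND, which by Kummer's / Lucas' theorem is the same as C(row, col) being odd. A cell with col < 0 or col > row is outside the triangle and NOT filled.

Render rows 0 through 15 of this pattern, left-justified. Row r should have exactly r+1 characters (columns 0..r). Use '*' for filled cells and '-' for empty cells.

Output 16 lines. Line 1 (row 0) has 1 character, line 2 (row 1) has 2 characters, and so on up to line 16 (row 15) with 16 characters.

Answer: *
**
*-*
****
*---*
**--**
*-*-*-*
********
*-------*
**------**
*-*-----*-*
****----****
*---*---*---*
**--**--**--**
*-*-*-*-*-*-*-*
****************

Derivation:
r0=0: *
r1=1: **
r2=10: *-*
r3=11: ****
r4=100: *---*
r5=101: **--**
r6=110: *-*-*-*
r7=111: ********
r8=1000: *-------*
r9=1001: **------**
r10=1010: *-*-----*-*
r11=1011: ****----****
r12=1100: *---*---*---*
r13=1101: **--**--**--**
r14=1110: *-*-*-*-*-*-*-*
r15=1111: ****************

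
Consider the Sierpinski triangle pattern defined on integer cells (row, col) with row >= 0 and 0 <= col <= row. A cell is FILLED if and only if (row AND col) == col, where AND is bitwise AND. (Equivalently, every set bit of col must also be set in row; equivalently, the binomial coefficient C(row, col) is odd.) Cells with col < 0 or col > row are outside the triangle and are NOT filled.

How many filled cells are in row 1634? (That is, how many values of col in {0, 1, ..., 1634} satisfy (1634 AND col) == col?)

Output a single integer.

1634 in binary = 11001100010
popcount(1634) = number of 1-bits in 11001100010 = 5
A col c satisfies (1634 AND c) == c iff every set bit of c is also set in 1634; each of the 5 set bits of 1634 can independently be on or off in c.
count = 2^5 = 32

Answer: 32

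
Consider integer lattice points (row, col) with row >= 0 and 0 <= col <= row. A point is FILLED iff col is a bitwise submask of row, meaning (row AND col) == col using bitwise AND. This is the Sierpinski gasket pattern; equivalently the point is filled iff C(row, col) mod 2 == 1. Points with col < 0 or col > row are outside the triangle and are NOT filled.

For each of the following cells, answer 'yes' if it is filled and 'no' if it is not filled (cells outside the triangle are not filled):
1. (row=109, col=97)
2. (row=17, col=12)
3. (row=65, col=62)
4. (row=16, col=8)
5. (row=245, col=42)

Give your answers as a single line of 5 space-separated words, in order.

(109,97): row=0b1101101, col=0b1100001, row AND col = 0b1100001 = 97; 97 == 97 -> filled
(17,12): row=0b10001, col=0b1100, row AND col = 0b0 = 0; 0 != 12 -> empty
(65,62): row=0b1000001, col=0b111110, row AND col = 0b0 = 0; 0 != 62 -> empty
(16,8): row=0b10000, col=0b1000, row AND col = 0b0 = 0; 0 != 8 -> empty
(245,42): row=0b11110101, col=0b101010, row AND col = 0b100000 = 32; 32 != 42 -> empty

Answer: yes no no no no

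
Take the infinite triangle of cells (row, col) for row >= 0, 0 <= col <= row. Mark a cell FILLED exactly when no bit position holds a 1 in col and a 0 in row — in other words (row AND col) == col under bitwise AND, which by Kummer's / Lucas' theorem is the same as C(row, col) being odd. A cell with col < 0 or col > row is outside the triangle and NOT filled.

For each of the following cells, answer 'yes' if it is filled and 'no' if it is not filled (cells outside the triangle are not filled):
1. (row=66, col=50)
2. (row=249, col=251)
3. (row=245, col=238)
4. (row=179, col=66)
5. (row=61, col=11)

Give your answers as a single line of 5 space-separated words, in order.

(66,50): row=0b1000010, col=0b110010, row AND col = 0b10 = 2; 2 != 50 -> empty
(249,251): col outside [0, 249] -> not filled
(245,238): row=0b11110101, col=0b11101110, row AND col = 0b11100100 = 228; 228 != 238 -> empty
(179,66): row=0b10110011, col=0b1000010, row AND col = 0b10 = 2; 2 != 66 -> empty
(61,11): row=0b111101, col=0b1011, row AND col = 0b1001 = 9; 9 != 11 -> empty

Answer: no no no no no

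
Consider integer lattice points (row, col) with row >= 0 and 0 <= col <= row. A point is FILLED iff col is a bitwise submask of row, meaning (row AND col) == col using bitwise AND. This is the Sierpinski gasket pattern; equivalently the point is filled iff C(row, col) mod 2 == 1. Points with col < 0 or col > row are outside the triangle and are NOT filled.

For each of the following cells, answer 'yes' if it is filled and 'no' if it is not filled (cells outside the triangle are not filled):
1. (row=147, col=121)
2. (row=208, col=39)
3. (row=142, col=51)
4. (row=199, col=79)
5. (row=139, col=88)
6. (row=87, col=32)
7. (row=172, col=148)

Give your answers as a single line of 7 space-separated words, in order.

(147,121): row=0b10010011, col=0b1111001, row AND col = 0b10001 = 17; 17 != 121 -> empty
(208,39): row=0b11010000, col=0b100111, row AND col = 0b0 = 0; 0 != 39 -> empty
(142,51): row=0b10001110, col=0b110011, row AND col = 0b10 = 2; 2 != 51 -> empty
(199,79): row=0b11000111, col=0b1001111, row AND col = 0b1000111 = 71; 71 != 79 -> empty
(139,88): row=0b10001011, col=0b1011000, row AND col = 0b1000 = 8; 8 != 88 -> empty
(87,32): row=0b1010111, col=0b100000, row AND col = 0b0 = 0; 0 != 32 -> empty
(172,148): row=0b10101100, col=0b10010100, row AND col = 0b10000100 = 132; 132 != 148 -> empty

Answer: no no no no no no no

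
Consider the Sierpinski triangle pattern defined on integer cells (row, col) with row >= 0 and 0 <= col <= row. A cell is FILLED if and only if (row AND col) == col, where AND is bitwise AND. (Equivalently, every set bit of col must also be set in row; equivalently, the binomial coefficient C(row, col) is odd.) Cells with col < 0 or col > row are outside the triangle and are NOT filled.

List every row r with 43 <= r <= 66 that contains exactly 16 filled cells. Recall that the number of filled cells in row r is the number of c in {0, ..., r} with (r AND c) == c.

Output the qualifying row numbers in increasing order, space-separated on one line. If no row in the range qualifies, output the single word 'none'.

Row r has 2^popcount(r) filled cells, so we need popcount(r) = log2(16) = 4.
Scan r = 43..66 and keep those with exactly 4 one-bits:
r=43=101011 popcount=4 -> KEEP
r=44=101100 popcount=3 -> skip
r=45=101101 popcount=4 -> KEEP
r=46=101110 popcount=4 -> KEEP
r=47=101111 popcount=5 -> skip
r=48=110000 popcount=2 -> skip
r=49=110001 popcount=3 -> skip
r=50=110010 popcount=3 -> skip
r=51=110011 popcount=4 -> KEEP
r=52=110100 popcount=3 -> skip
r=53=110101 popcount=4 -> KEEP
r=54=110110 popcount=4 -> KEEP
r=55=110111 popcount=5 -> skip
r=56=111000 popcount=3 -> skip
r=57=111001 popcount=4 -> KEEP
r=58=111010 popcount=4 -> KEEP
r=59=111011 popcount=5 -> skip
r=60=111100 popcount=4 -> KEEP
r=61=111101 popcount=5 -> skip
r=62=111110 popcount=5 -> skip
r=63=111111 popcount=6 -> skip
r=64=1000000 popcount=1 -> skip
r=65=1000001 popcount=2 -> skip
r=66=1000010 popcount=2 -> skip
Kept rows: 43 45 46 51 53 54 57 58 60

Answer: 43 45 46 51 53 54 57 58 60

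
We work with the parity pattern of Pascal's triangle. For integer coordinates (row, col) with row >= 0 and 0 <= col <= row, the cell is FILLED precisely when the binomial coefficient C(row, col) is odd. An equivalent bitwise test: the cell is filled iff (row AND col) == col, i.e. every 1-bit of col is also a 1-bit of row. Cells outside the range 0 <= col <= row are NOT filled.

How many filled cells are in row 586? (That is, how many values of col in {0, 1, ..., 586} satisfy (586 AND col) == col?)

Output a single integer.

Answer: 16

Derivation:
586 in binary = 1001001010
popcount(586) = number of 1-bits in 1001001010 = 4
A col c satisfies (586 AND c) == c iff every set bit of c is also set in 586; each of the 4 set bits of 586 can independently be on or off in c.
count = 2^4 = 16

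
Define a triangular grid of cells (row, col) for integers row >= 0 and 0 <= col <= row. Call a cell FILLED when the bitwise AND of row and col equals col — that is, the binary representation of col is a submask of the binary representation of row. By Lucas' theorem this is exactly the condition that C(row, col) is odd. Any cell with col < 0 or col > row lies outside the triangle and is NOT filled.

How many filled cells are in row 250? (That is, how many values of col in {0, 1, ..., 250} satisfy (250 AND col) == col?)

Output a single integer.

250 in binary = 11111010
popcount(250) = number of 1-bits in 11111010 = 6
A col c satisfies (250 AND c) == c iff every set bit of c is also set in 250; each of the 6 set bits of 250 can independently be on or off in c.
count = 2^6 = 64

Answer: 64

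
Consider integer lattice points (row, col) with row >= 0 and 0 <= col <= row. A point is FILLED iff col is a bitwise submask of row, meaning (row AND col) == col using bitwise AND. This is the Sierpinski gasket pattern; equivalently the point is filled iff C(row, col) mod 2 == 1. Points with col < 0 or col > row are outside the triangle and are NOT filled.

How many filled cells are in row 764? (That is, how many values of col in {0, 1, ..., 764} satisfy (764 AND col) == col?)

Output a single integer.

Answer: 128

Derivation:
764 in binary = 1011111100
popcount(764) = number of 1-bits in 1011111100 = 7
A col c satisfies (764 AND c) == c iff every set bit of c is also set in 764; each of the 7 set bits of 764 can independently be on or off in c.
count = 2^7 = 128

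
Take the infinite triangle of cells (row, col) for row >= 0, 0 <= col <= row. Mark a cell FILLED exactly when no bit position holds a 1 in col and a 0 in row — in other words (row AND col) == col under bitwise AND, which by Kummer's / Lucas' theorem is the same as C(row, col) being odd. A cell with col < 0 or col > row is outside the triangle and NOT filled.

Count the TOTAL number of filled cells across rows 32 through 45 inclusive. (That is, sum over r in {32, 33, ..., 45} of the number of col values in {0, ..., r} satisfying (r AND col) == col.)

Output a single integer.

Answer: 114

Derivation:
r32=100000 pc1: +2 =2
r33=100001 pc2: +4 =6
r34=100010 pc2: +4 =10
r35=100011 pc3: +8 =18
r36=100100 pc2: +4 =22
r37=100101 pc3: +8 =30
r38=100110 pc3: +8 =38
r39=100111 pc4: +16 =54
r40=101000 pc2: +4 =58
r41=101001 pc3: +8 =66
r42=101010 pc3: +8 =74
r43=101011 pc4: +16 =90
r44=101100 pc3: +8 =98
r45=101101 pc4: +16 =114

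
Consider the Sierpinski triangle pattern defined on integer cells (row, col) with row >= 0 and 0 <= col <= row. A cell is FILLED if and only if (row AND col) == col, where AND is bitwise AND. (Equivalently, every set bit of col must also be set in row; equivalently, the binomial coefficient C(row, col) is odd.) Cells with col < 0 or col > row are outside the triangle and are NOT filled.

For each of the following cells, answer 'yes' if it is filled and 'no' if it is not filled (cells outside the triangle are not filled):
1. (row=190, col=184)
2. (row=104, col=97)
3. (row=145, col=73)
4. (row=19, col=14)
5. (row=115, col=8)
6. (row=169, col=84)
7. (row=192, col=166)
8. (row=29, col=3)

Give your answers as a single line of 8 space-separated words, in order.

(190,184): row=0b10111110, col=0b10111000, row AND col = 0b10111000 = 184; 184 == 184 -> filled
(104,97): row=0b1101000, col=0b1100001, row AND col = 0b1100000 = 96; 96 != 97 -> empty
(145,73): row=0b10010001, col=0b1001001, row AND col = 0b1 = 1; 1 != 73 -> empty
(19,14): row=0b10011, col=0b1110, row AND col = 0b10 = 2; 2 != 14 -> empty
(115,8): row=0b1110011, col=0b1000, row AND col = 0b0 = 0; 0 != 8 -> empty
(169,84): row=0b10101001, col=0b1010100, row AND col = 0b0 = 0; 0 != 84 -> empty
(192,166): row=0b11000000, col=0b10100110, row AND col = 0b10000000 = 128; 128 != 166 -> empty
(29,3): row=0b11101, col=0b11, row AND col = 0b1 = 1; 1 != 3 -> empty

Answer: yes no no no no no no no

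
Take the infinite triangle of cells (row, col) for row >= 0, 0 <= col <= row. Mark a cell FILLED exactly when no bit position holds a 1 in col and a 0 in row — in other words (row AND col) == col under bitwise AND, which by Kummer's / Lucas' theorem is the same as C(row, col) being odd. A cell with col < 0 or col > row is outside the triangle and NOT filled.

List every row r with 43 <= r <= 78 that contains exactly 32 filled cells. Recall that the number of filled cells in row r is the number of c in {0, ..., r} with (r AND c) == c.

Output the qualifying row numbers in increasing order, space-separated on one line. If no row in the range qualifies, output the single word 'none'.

Answer: 47 55 59 61 62

Derivation:
Row r has 2^popcount(r) filled cells, so we need popcount(r) = log2(32) = 5.
Scan r = 43..78 and keep those with exactly 5 one-bits:
r=43=101011 popcount=4 -> skip
r=44=101100 popcount=3 -> skip
r=45=101101 popcount=4 -> skip
r=46=101110 popcount=4 -> skip
r=47=101111 popcount=5 -> KEEP
r=48=110000 popcount=2 -> skip
r=49=110001 popcount=3 -> skip
r=50=110010 popcount=3 -> skip
r=51=110011 popcount=4 -> skip
r=52=110100 popcount=3 -> skip
r=53=110101 popcount=4 -> skip
r=54=110110 popcount=4 -> skip
r=55=110111 popcount=5 -> KEEP
r=56=111000 popcount=3 -> skip
r=57=111001 popcount=4 -> skip
r=58=111010 popcount=4 -> skip
r=59=111011 popcount=5 -> KEEP
r=60=111100 popcount=4 -> skip
r=61=111101 popcount=5 -> KEEP
r=62=111110 popcount=5 -> KEEP
r=63=111111 popcount=6 -> skip
r=64=1000000 popcount=1 -> skip
r=65=1000001 popcount=2 -> skip
r=66=1000010 popcount=2 -> skip
r=67=1000011 popcount=3 -> skip
r=68=1000100 popcount=2 -> skip
r=69=1000101 popcount=3 -> skip
r=70=1000110 popcount=3 -> skip
r=71=1000111 popcount=4 -> skip
r=72=1001000 popcount=2 -> skip
r=73=1001001 popcount=3 -> skip
r=74=1001010 popcount=3 -> skip
r=75=1001011 popcount=4 -> skip
r=76=1001100 popcount=3 -> skip
r=77=1001101 popcount=4 -> skip
r=78=1001110 popcount=4 -> skip
Kept rows: 47 55 59 61 62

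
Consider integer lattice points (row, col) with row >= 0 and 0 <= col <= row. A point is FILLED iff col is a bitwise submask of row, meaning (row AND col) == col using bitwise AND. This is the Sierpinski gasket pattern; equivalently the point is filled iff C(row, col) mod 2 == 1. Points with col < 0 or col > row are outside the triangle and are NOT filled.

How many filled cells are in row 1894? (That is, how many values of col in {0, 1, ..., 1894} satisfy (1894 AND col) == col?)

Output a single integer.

Answer: 128

Derivation:
1894 in binary = 11101100110
popcount(1894) = number of 1-bits in 11101100110 = 7
A col c satisfies (1894 AND c) == c iff every set bit of c is also set in 1894; each of the 7 set bits of 1894 can independently be on or off in c.
count = 2^7 = 128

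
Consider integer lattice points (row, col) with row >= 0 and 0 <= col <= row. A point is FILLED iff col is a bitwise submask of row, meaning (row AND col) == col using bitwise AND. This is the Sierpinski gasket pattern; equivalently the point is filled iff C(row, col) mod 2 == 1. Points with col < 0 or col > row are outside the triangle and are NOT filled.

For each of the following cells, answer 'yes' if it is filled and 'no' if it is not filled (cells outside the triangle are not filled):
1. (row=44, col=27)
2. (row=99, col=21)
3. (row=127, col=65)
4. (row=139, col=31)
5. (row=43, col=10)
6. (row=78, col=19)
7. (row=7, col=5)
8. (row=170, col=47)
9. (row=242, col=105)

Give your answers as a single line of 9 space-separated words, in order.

(44,27): row=0b101100, col=0b11011, row AND col = 0b1000 = 8; 8 != 27 -> empty
(99,21): row=0b1100011, col=0b10101, row AND col = 0b1 = 1; 1 != 21 -> empty
(127,65): row=0b1111111, col=0b1000001, row AND col = 0b1000001 = 65; 65 == 65 -> filled
(139,31): row=0b10001011, col=0b11111, row AND col = 0b1011 = 11; 11 != 31 -> empty
(43,10): row=0b101011, col=0b1010, row AND col = 0b1010 = 10; 10 == 10 -> filled
(78,19): row=0b1001110, col=0b10011, row AND col = 0b10 = 2; 2 != 19 -> empty
(7,5): row=0b111, col=0b101, row AND col = 0b101 = 5; 5 == 5 -> filled
(170,47): row=0b10101010, col=0b101111, row AND col = 0b101010 = 42; 42 != 47 -> empty
(242,105): row=0b11110010, col=0b1101001, row AND col = 0b1100000 = 96; 96 != 105 -> empty

Answer: no no yes no yes no yes no no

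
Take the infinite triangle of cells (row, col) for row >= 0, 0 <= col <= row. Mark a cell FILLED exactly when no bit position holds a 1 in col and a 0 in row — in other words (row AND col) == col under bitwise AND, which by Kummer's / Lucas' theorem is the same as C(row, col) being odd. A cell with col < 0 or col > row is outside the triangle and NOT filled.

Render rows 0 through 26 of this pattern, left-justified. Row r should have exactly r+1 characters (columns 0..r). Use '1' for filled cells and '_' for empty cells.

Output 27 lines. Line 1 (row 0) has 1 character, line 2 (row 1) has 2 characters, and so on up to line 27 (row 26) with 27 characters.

Answer: 1
11
1_1
1111
1___1
11__11
1_1_1_1
11111111
1_______1
11______11
1_1_____1_1
1111____1111
1___1___1___1
11__11__11__11
1_1_1_1_1_1_1_1
1111111111111111
1_______________1
11______________11
1_1_____________1_1
1111____________1111
1___1___________1___1
11__11__________11__11
1_1_1_1_________1_1_1_1
11111111________11111111
1_______1_______1_______1
11______11______11______11
1_1_____1_1_____1_1_____1_1

Derivation:
r0=0: 1
r1=1: 11
r2=10: 1_1
r3=11: 1111
r4=100: 1___1
r5=101: 11__11
r6=110: 1_1_1_1
r7=111: 11111111
r8=1000: 1_______1
r9=1001: 11______11
r10=1010: 1_1_____1_1
r11=1011: 1111____1111
r12=1100: 1___1___1___1
r13=1101: 11__11__11__11
r14=1110: 1_1_1_1_1_1_1_1
r15=1111: 1111111111111111
r16=10000: 1_______________1
r17=10001: 11______________11
r18=10010: 1_1_____________1_1
r19=10011: 1111____________1111
r20=10100: 1___1___________1___1
r21=10101: 11__11__________11__11
r22=10110: 1_1_1_1_________1_1_1_1
r23=10111: 11111111________11111111
r24=11000: 1_______1_______1_______1
r25=11001: 11______11______11______11
r26=11010: 1_1_____1_1_____1_1_____1_1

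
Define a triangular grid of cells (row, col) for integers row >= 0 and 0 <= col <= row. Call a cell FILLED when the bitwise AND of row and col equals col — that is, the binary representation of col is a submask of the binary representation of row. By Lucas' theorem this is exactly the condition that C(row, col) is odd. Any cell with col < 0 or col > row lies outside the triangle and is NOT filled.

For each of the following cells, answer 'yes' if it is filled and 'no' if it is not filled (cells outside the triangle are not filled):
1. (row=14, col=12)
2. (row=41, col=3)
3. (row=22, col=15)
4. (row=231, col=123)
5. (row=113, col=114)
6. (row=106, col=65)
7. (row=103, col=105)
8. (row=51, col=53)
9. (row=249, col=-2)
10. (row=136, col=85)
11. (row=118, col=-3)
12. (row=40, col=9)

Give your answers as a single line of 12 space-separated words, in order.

(14,12): row=0b1110, col=0b1100, row AND col = 0b1100 = 12; 12 == 12 -> filled
(41,3): row=0b101001, col=0b11, row AND col = 0b1 = 1; 1 != 3 -> empty
(22,15): row=0b10110, col=0b1111, row AND col = 0b110 = 6; 6 != 15 -> empty
(231,123): row=0b11100111, col=0b1111011, row AND col = 0b1100011 = 99; 99 != 123 -> empty
(113,114): col outside [0, 113] -> not filled
(106,65): row=0b1101010, col=0b1000001, row AND col = 0b1000000 = 64; 64 != 65 -> empty
(103,105): col outside [0, 103] -> not filled
(51,53): col outside [0, 51] -> not filled
(249,-2): col outside [0, 249] -> not filled
(136,85): row=0b10001000, col=0b1010101, row AND col = 0b0 = 0; 0 != 85 -> empty
(118,-3): col outside [0, 118] -> not filled
(40,9): row=0b101000, col=0b1001, row AND col = 0b1000 = 8; 8 != 9 -> empty

Answer: yes no no no no no no no no no no no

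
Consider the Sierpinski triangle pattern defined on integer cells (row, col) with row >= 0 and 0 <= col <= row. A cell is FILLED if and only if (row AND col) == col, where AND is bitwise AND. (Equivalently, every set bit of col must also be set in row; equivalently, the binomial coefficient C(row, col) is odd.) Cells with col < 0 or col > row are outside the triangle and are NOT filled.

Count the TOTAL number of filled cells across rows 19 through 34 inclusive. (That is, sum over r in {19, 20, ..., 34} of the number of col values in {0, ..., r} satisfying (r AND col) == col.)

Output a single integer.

Answer: 162

Derivation:
r19=10011 pc3: +8 =8
r20=10100 pc2: +4 =12
r21=10101 pc3: +8 =20
r22=10110 pc3: +8 =28
r23=10111 pc4: +16 =44
r24=11000 pc2: +4 =48
r25=11001 pc3: +8 =56
r26=11010 pc3: +8 =64
r27=11011 pc4: +16 =80
r28=11100 pc3: +8 =88
r29=11101 pc4: +16 =104
r30=11110 pc4: +16 =120
r31=11111 pc5: +32 =152
r32=100000 pc1: +2 =154
r33=100001 pc2: +4 =158
r34=100010 pc2: +4 =162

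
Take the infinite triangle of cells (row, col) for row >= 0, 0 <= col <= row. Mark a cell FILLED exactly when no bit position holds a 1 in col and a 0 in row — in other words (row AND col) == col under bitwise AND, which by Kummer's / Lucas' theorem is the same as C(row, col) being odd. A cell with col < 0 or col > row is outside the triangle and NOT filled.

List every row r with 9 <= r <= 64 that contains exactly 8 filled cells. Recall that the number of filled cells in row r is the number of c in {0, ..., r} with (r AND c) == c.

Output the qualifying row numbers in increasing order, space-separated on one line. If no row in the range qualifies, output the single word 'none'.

Answer: 11 13 14 19 21 22 25 26 28 35 37 38 41 42 44 49 50 52 56

Derivation:
Row r has 2^popcount(r) filled cells, so we need popcount(r) = log2(8) = 3.
Scan r = 9..64 and keep those with exactly 3 one-bits:
r=9=1001 popcount=2 -> skip
r=10=1010 popcount=2 -> skip
r=11=1011 popcount=3 -> KEEP
r=12=1100 popcount=2 -> skip
r=13=1101 popcount=3 -> KEEP
r=14=1110 popcount=3 -> KEEP
r=15=1111 popcount=4 -> skip
r=16=10000 popcount=1 -> skip
r=17=10001 popcount=2 -> skip
r=18=10010 popcount=2 -> skip
r=19=10011 popcount=3 -> KEEP
r=20=10100 popcount=2 -> skip
r=21=10101 popcount=3 -> KEEP
r=22=10110 popcount=3 -> KEEP
r=23=10111 popcount=4 -> skip
r=24=11000 popcount=2 -> skip
r=25=11001 popcount=3 -> KEEP
r=26=11010 popcount=3 -> KEEP
r=27=11011 popcount=4 -> skip
r=28=11100 popcount=3 -> KEEP
r=29=11101 popcount=4 -> skip
r=30=11110 popcount=4 -> skip
r=31=11111 popcount=5 -> skip
r=32=100000 popcount=1 -> skip
r=33=100001 popcount=2 -> skip
r=34=100010 popcount=2 -> skip
r=35=100011 popcount=3 -> KEEP
r=36=100100 popcount=2 -> skip
r=37=100101 popcount=3 -> KEEP
r=38=100110 popcount=3 -> KEEP
r=39=100111 popcount=4 -> skip
r=40=101000 popcount=2 -> skip
r=41=101001 popcount=3 -> KEEP
r=42=101010 popcount=3 -> KEEP
r=43=101011 popcount=4 -> skip
r=44=101100 popcount=3 -> KEEP
r=45=101101 popcount=4 -> skip
r=46=101110 popcount=4 -> skip
r=47=101111 popcount=5 -> skip
r=48=110000 popcount=2 -> skip
r=49=110001 popcount=3 -> KEEP
r=50=110010 popcount=3 -> KEEP
r=51=110011 popcount=4 -> skip
r=52=110100 popcount=3 -> KEEP
r=53=110101 popcount=4 -> skip
r=54=110110 popcount=4 -> skip
r=55=110111 popcount=5 -> skip
r=56=111000 popcount=3 -> KEEP
r=57=111001 popcount=4 -> skip
r=58=111010 popcount=4 -> skip
r=59=111011 popcount=5 -> skip
r=60=111100 popcount=4 -> skip
r=61=111101 popcount=5 -> skip
r=62=111110 popcount=5 -> skip
r=63=111111 popcount=6 -> skip
r=64=1000000 popcount=1 -> skip
Kept rows: 11 13 14 19 21 22 25 26 28 35 37 38 41 42 44 49 50 52 56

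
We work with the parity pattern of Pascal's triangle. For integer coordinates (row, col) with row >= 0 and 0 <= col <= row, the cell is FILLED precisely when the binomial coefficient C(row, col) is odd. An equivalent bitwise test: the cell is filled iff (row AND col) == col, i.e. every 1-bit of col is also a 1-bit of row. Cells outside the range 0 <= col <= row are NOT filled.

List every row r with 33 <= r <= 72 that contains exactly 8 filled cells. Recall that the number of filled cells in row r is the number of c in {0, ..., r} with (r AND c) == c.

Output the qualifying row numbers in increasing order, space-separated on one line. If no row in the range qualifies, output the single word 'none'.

Answer: 35 37 38 41 42 44 49 50 52 56 67 69 70

Derivation:
Row r has 2^popcount(r) filled cells, so we need popcount(r) = log2(8) = 3.
Scan r = 33..72 and keep those with exactly 3 one-bits:
r=33=100001 popcount=2 -> skip
r=34=100010 popcount=2 -> skip
r=35=100011 popcount=3 -> KEEP
r=36=100100 popcount=2 -> skip
r=37=100101 popcount=3 -> KEEP
r=38=100110 popcount=3 -> KEEP
r=39=100111 popcount=4 -> skip
r=40=101000 popcount=2 -> skip
r=41=101001 popcount=3 -> KEEP
r=42=101010 popcount=3 -> KEEP
r=43=101011 popcount=4 -> skip
r=44=101100 popcount=3 -> KEEP
r=45=101101 popcount=4 -> skip
r=46=101110 popcount=4 -> skip
r=47=101111 popcount=5 -> skip
r=48=110000 popcount=2 -> skip
r=49=110001 popcount=3 -> KEEP
r=50=110010 popcount=3 -> KEEP
r=51=110011 popcount=4 -> skip
r=52=110100 popcount=3 -> KEEP
r=53=110101 popcount=4 -> skip
r=54=110110 popcount=4 -> skip
r=55=110111 popcount=5 -> skip
r=56=111000 popcount=3 -> KEEP
r=57=111001 popcount=4 -> skip
r=58=111010 popcount=4 -> skip
r=59=111011 popcount=5 -> skip
r=60=111100 popcount=4 -> skip
r=61=111101 popcount=5 -> skip
r=62=111110 popcount=5 -> skip
r=63=111111 popcount=6 -> skip
r=64=1000000 popcount=1 -> skip
r=65=1000001 popcount=2 -> skip
r=66=1000010 popcount=2 -> skip
r=67=1000011 popcount=3 -> KEEP
r=68=1000100 popcount=2 -> skip
r=69=1000101 popcount=3 -> KEEP
r=70=1000110 popcount=3 -> KEEP
r=71=1000111 popcount=4 -> skip
r=72=1001000 popcount=2 -> skip
Kept rows: 35 37 38 41 42 44 49 50 52 56 67 69 70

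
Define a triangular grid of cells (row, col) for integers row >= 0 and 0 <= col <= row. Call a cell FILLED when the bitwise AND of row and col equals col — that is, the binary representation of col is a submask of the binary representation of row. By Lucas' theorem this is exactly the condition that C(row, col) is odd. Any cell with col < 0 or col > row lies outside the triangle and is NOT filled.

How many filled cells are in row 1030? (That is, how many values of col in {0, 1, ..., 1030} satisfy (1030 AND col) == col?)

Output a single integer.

Answer: 8

Derivation:
1030 in binary = 10000000110
popcount(1030) = number of 1-bits in 10000000110 = 3
A col c satisfies (1030 AND c) == c iff every set bit of c is also set in 1030; each of the 3 set bits of 1030 can independently be on or off in c.
count = 2^3 = 8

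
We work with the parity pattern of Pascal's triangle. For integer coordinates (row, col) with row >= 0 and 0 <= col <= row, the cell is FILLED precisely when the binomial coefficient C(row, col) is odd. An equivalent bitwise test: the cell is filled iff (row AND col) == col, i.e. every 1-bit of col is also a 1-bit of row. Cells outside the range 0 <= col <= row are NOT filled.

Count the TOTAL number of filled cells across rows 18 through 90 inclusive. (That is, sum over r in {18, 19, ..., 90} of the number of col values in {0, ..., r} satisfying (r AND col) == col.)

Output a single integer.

r18=10010 pc2: +4 =4
r19=10011 pc3: +8 =12
r20=10100 pc2: +4 =16
r21=10101 pc3: +8 =24
r22=10110 pc3: +8 =32
r23=10111 pc4: +16 =48
r24=11000 pc2: +4 =52
r25=11001 pc3: +8 =60
r26=11010 pc3: +8 =68
r27=11011 pc4: +16 =84
r28=11100 pc3: +8 =92
r29=11101 pc4: +16 =108
r30=11110 pc4: +16 =124
r31=11111 pc5: +32 =156
r32=100000 pc1: +2 =158
r33=100001 pc2: +4 =162
r34=100010 pc2: +4 =166
r35=100011 pc3: +8 =174
r36=100100 pc2: +4 =178
r37=100101 pc3: +8 =186
r38=100110 pc3: +8 =194
r39=100111 pc4: +16 =210
r40=101000 pc2: +4 =214
r41=101001 pc3: +8 =222
r42=101010 pc3: +8 =230
r43=101011 pc4: +16 =246
r44=101100 pc3: +8 =254
r45=101101 pc4: +16 =270
r46=101110 pc4: +16 =286
r47=101111 pc5: +32 =318
r48=110000 pc2: +4 =322
r49=110001 pc3: +8 =330
r50=110010 pc3: +8 =338
r51=110011 pc4: +16 =354
r52=110100 pc3: +8 =362
r53=110101 pc4: +16 =378
r54=110110 pc4: +16 =394
r55=110111 pc5: +32 =426
r56=111000 pc3: +8 =434
r57=111001 pc4: +16 =450
r58=111010 pc4: +16 =466
r59=111011 pc5: +32 =498
r60=111100 pc4: +16 =514
r61=111101 pc5: +32 =546
r62=111110 pc5: +32 =578
r63=111111 pc6: +64 =642
r64=1000000 pc1: +2 =644
r65=1000001 pc2: +4 =648
r66=1000010 pc2: +4 =652
r67=1000011 pc3: +8 =660
r68=1000100 pc2: +4 =664
r69=1000101 pc3: +8 =672
r70=1000110 pc3: +8 =680
r71=1000111 pc4: +16 =696
r72=1001000 pc2: +4 =700
r73=1001001 pc3: +8 =708
r74=1001010 pc3: +8 =716
r75=1001011 pc4: +16 =732
r76=1001100 pc3: +8 =740
r77=1001101 pc4: +16 =756
r78=1001110 pc4: +16 =772
r79=1001111 pc5: +32 =804
r80=1010000 pc2: +4 =808
r81=1010001 pc3: +8 =816
r82=1010010 pc3: +8 =824
r83=1010011 pc4: +16 =840
r84=1010100 pc3: +8 =848
r85=1010101 pc4: +16 =864
r86=1010110 pc4: +16 =880
r87=1010111 pc5: +32 =912
r88=1011000 pc3: +8 =920
r89=1011001 pc4: +16 =936
r90=1011010 pc4: +16 =952

Answer: 952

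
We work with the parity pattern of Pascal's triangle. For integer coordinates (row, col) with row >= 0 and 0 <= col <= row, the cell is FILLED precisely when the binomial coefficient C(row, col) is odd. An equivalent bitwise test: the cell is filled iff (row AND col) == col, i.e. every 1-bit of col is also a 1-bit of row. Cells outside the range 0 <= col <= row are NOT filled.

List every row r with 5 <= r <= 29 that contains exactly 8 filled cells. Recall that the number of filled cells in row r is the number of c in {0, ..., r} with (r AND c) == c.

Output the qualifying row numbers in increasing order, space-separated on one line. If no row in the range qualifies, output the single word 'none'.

Row r has 2^popcount(r) filled cells, so we need popcount(r) = log2(8) = 3.
Scan r = 5..29 and keep those with exactly 3 one-bits:
r=5=101 popcount=2 -> skip
r=6=110 popcount=2 -> skip
r=7=111 popcount=3 -> KEEP
r=8=1000 popcount=1 -> skip
r=9=1001 popcount=2 -> skip
r=10=1010 popcount=2 -> skip
r=11=1011 popcount=3 -> KEEP
r=12=1100 popcount=2 -> skip
r=13=1101 popcount=3 -> KEEP
r=14=1110 popcount=3 -> KEEP
r=15=1111 popcount=4 -> skip
r=16=10000 popcount=1 -> skip
r=17=10001 popcount=2 -> skip
r=18=10010 popcount=2 -> skip
r=19=10011 popcount=3 -> KEEP
r=20=10100 popcount=2 -> skip
r=21=10101 popcount=3 -> KEEP
r=22=10110 popcount=3 -> KEEP
r=23=10111 popcount=4 -> skip
r=24=11000 popcount=2 -> skip
r=25=11001 popcount=3 -> KEEP
r=26=11010 popcount=3 -> KEEP
r=27=11011 popcount=4 -> skip
r=28=11100 popcount=3 -> KEEP
r=29=11101 popcount=4 -> skip
Kept rows: 7 11 13 14 19 21 22 25 26 28

Answer: 7 11 13 14 19 21 22 25 26 28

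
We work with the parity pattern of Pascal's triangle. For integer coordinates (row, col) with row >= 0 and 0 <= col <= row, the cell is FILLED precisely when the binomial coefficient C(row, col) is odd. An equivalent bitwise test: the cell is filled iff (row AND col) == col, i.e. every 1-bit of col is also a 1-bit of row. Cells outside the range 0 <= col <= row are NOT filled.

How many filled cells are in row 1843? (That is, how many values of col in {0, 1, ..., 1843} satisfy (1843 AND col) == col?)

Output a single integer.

Answer: 128

Derivation:
1843 in binary = 11100110011
popcount(1843) = number of 1-bits in 11100110011 = 7
A col c satisfies (1843 AND c) == c iff every set bit of c is also set in 1843; each of the 7 set bits of 1843 can independently be on or off in c.
count = 2^7 = 128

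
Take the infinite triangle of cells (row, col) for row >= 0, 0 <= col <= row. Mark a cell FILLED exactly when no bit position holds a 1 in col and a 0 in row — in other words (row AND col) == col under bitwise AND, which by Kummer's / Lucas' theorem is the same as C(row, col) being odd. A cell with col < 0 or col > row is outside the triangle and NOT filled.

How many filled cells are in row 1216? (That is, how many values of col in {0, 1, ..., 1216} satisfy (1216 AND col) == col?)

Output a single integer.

Answer: 8

Derivation:
1216 in binary = 10011000000
popcount(1216) = number of 1-bits in 10011000000 = 3
A col c satisfies (1216 AND c) == c iff every set bit of c is also set in 1216; each of the 3 set bits of 1216 can independently be on or off in c.
count = 2^3 = 8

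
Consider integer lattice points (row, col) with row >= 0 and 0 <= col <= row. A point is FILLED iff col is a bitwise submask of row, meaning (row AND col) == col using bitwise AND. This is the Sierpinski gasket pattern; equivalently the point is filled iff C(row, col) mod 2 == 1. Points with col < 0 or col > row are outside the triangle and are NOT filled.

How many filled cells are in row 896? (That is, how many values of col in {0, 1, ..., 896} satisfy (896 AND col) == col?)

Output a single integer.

896 in binary = 1110000000
popcount(896) = number of 1-bits in 1110000000 = 3
A col c satisfies (896 AND c) == c iff every set bit of c is also set in 896; each of the 3 set bits of 896 can independently be on or off in c.
count = 2^3 = 8

Answer: 8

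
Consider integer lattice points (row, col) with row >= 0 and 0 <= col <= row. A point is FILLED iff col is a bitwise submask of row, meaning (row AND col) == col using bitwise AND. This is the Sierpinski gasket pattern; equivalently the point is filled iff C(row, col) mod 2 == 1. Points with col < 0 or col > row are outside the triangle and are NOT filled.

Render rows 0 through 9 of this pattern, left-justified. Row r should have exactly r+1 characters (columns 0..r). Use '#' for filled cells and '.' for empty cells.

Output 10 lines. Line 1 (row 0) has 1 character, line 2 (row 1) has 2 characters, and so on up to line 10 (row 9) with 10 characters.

r0=0: #
r1=1: ##
r2=10: #.#
r3=11: ####
r4=100: #...#
r5=101: ##..##
r6=110: #.#.#.#
r7=111: ########
r8=1000: #.......#
r9=1001: ##......##

Answer: #
##
#.#
####
#...#
##..##
#.#.#.#
########
#.......#
##......##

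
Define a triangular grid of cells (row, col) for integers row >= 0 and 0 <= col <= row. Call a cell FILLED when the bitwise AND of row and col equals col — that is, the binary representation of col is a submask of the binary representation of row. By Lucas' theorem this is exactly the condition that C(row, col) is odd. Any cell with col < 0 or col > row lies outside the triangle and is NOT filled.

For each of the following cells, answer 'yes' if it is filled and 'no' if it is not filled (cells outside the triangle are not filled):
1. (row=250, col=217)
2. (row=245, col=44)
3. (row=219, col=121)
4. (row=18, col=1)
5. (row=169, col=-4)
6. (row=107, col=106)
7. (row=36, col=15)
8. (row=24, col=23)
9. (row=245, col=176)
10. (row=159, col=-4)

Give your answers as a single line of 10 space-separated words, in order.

(250,217): row=0b11111010, col=0b11011001, row AND col = 0b11011000 = 216; 216 != 217 -> empty
(245,44): row=0b11110101, col=0b101100, row AND col = 0b100100 = 36; 36 != 44 -> empty
(219,121): row=0b11011011, col=0b1111001, row AND col = 0b1011001 = 89; 89 != 121 -> empty
(18,1): row=0b10010, col=0b1, row AND col = 0b0 = 0; 0 != 1 -> empty
(169,-4): col outside [0, 169] -> not filled
(107,106): row=0b1101011, col=0b1101010, row AND col = 0b1101010 = 106; 106 == 106 -> filled
(36,15): row=0b100100, col=0b1111, row AND col = 0b100 = 4; 4 != 15 -> empty
(24,23): row=0b11000, col=0b10111, row AND col = 0b10000 = 16; 16 != 23 -> empty
(245,176): row=0b11110101, col=0b10110000, row AND col = 0b10110000 = 176; 176 == 176 -> filled
(159,-4): col outside [0, 159] -> not filled

Answer: no no no no no yes no no yes no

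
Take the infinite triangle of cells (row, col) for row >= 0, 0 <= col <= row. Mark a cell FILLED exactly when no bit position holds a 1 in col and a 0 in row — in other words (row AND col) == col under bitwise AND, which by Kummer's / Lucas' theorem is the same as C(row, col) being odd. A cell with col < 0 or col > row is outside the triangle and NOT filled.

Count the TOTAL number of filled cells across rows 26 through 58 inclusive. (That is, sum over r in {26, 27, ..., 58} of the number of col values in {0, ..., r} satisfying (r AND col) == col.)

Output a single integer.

Answer: 406

Derivation:
r26=11010 pc3: +8 =8
r27=11011 pc4: +16 =24
r28=11100 pc3: +8 =32
r29=11101 pc4: +16 =48
r30=11110 pc4: +16 =64
r31=11111 pc5: +32 =96
r32=100000 pc1: +2 =98
r33=100001 pc2: +4 =102
r34=100010 pc2: +4 =106
r35=100011 pc3: +8 =114
r36=100100 pc2: +4 =118
r37=100101 pc3: +8 =126
r38=100110 pc3: +8 =134
r39=100111 pc4: +16 =150
r40=101000 pc2: +4 =154
r41=101001 pc3: +8 =162
r42=101010 pc3: +8 =170
r43=101011 pc4: +16 =186
r44=101100 pc3: +8 =194
r45=101101 pc4: +16 =210
r46=101110 pc4: +16 =226
r47=101111 pc5: +32 =258
r48=110000 pc2: +4 =262
r49=110001 pc3: +8 =270
r50=110010 pc3: +8 =278
r51=110011 pc4: +16 =294
r52=110100 pc3: +8 =302
r53=110101 pc4: +16 =318
r54=110110 pc4: +16 =334
r55=110111 pc5: +32 =366
r56=111000 pc3: +8 =374
r57=111001 pc4: +16 =390
r58=111010 pc4: +16 =406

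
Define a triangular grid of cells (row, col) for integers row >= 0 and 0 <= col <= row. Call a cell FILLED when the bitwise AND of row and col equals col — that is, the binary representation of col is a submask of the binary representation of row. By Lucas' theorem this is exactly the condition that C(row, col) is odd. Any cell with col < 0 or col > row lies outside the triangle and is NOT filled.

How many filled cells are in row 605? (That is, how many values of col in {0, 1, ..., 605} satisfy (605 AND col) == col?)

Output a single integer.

Answer: 64

Derivation:
605 in binary = 1001011101
popcount(605) = number of 1-bits in 1001011101 = 6
A col c satisfies (605 AND c) == c iff every set bit of c is also set in 605; each of the 6 set bits of 605 can independently be on or off in c.
count = 2^6 = 64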